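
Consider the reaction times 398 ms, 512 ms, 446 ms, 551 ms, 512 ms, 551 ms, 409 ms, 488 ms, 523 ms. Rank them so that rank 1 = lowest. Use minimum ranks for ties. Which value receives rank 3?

Sorted (ascending): 398, 409, 446, 488, 512, 512, 523, 551, 551
The 2 values of 512 occupy positions 5–6 → each gets rank 5.
The 2 values of 551 occupy positions 8–9 → each gets rank 8.
Rank 3 → value 446.

446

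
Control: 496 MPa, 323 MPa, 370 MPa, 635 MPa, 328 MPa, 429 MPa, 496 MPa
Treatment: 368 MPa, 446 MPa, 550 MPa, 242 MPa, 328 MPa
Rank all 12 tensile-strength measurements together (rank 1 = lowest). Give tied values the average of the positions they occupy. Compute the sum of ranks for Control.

Sorted (ascending): 242, 323, 328, 328, 368, 370, 429, 446, 496, 496, 550, 635
The 2 values of 328 occupy positions 3–4 → average rank (3+4)/2 = 3.5.
The 2 values of 496 occupy positions 9–10 → average rank (9+10)/2 = 9.5.
Control values → pooled ranks: 496→9.5, 323→2, 370→6, 635→12, 328→3.5, 429→7, 496→9.5
Rank sum = 9.5 + 2 + 6 + 12 + 3.5 + 7 + 9.5 = 49.5

49.5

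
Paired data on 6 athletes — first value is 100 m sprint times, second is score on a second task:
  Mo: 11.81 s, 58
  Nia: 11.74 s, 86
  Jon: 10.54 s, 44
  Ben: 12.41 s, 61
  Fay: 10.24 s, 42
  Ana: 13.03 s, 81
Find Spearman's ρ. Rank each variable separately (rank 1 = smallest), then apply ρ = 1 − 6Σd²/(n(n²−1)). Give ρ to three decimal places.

0.657

Ranks of variable 1: 4, 3, 2, 5, 1, 6
Ranks of variable 2: 3, 6, 2, 4, 1, 5
d = r₁ − r₂: 1, -3, 0, 1, 0, 1
d²: 1, 9, 0, 1, 0, 1; Σd² = 12
ρ = 1 − 6·12/(6·35) = 1 − 72/210 = 0.657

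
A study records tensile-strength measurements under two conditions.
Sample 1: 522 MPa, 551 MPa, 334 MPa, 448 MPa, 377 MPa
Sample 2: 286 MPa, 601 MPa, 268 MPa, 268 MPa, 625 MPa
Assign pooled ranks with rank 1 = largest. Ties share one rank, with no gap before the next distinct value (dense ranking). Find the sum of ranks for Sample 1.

Sorted (descending): 625, 601, 551, 522, 448, 377, 334, 286, 268, 268
The 2 values of 268 share dense rank 9.
Remaining distinct values take the next consecutive integers.
Sample 1 values → pooled ranks: 522→4, 551→3, 334→7, 448→5, 377→6
Rank sum = 4 + 3 + 7 + 5 + 6 = 25

25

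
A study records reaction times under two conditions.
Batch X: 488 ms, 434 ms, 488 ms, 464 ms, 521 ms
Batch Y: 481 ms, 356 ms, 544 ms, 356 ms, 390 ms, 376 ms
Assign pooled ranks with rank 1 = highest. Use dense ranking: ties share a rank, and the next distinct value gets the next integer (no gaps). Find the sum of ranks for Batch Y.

38

Sorted (descending): 544, 521, 488, 488, 481, 464, 434, 390, 376, 356, 356
The 2 values of 488 share dense rank 3.
The 2 values of 356 share dense rank 9.
Remaining distinct values take the next consecutive integers.
Batch Y values → pooled ranks: 481→4, 356→9, 544→1, 356→9, 390→7, 376→8
Rank sum = 4 + 9 + 1 + 9 + 7 + 8 = 38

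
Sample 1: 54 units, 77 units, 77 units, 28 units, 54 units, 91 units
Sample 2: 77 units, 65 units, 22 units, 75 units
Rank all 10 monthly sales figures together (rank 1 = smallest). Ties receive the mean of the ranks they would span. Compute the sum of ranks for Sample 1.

35

Sorted (ascending): 22, 28, 54, 54, 65, 75, 77, 77, 77, 91
The 2 values of 54 occupy positions 3–4 → average rank (3+4)/2 = 3.5.
The 3 values of 77 occupy positions 7–9 → average rank 8.
Sample 1 values → pooled ranks: 54→3.5, 77→8, 77→8, 28→2, 54→3.5, 91→10
Rank sum = 3.5 + 8 + 8 + 2 + 3.5 + 10 = 35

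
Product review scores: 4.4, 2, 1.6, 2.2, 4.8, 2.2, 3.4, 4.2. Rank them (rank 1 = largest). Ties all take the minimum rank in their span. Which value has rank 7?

Sorted (descending): 4.8, 4.4, 4.2, 3.4, 2.2, 2.2, 2, 1.6
The 2 values of 2.2 occupy positions 5–6 → each gets rank 5.
Rank 7 → value 2.

2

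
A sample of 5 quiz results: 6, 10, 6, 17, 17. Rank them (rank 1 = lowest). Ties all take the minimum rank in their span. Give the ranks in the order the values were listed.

Sorted (ascending): 6, 6, 10, 17, 17
The 2 values of 6 occupy positions 1–2 → each gets rank 1.
The 2 values of 17 occupy positions 4–5 → each gets rank 4.

1, 3, 1, 4, 4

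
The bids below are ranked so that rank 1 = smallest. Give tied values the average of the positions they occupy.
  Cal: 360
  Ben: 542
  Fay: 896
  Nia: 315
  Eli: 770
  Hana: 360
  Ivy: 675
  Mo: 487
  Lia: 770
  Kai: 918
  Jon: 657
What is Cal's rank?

Sorted (ascending): 315, 360, 360, 487, 542, 657, 675, 770, 770, 896, 918
The 2 values of 360 occupy positions 2–3 → average rank (2+3)/2 = 2.5.
The 2 values of 770 occupy positions 8–9 → average rank (8+9)/2 = 8.5.
Cal has value 360 → rank 2.5.

2.5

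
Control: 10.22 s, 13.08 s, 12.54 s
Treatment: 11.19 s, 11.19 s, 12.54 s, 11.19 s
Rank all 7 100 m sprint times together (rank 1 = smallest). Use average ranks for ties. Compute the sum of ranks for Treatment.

Sorted (ascending): 10.22, 11.19, 11.19, 11.19, 12.54, 12.54, 13.08
The 3 values of 11.19 occupy positions 2–4 → average rank 3.
The 2 values of 12.54 occupy positions 5–6 → average rank (5+6)/2 = 5.5.
Treatment values → pooled ranks: 11.19→3, 11.19→3, 12.54→5.5, 11.19→3
Rank sum = 3 + 3 + 5.5 + 3 = 14.5

14.5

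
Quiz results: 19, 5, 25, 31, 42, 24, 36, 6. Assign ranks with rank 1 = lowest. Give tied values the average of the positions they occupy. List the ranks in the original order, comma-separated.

Sorted (ascending): 5, 6, 19, 24, 25, 31, 36, 42
No ties — each value takes its position as its rank.

3, 1, 5, 6, 8, 4, 7, 2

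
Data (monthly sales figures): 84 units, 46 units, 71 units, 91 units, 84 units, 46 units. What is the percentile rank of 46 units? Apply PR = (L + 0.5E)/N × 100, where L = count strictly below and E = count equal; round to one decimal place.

N = 6.
Strictly below 46: 0. Equal to 46: 2.
PR = (0 + 0.5·2)/6 × 100 = 16.7

16.7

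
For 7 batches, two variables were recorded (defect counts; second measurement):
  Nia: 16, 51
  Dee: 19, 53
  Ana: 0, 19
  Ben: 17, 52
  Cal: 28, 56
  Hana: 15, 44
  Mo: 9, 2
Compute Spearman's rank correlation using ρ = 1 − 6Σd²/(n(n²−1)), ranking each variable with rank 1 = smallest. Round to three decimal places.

0.964

Ranks of variable 1: 4, 6, 1, 5, 7, 3, 2
Ranks of variable 2: 4, 6, 2, 5, 7, 3, 1
d = r₁ − r₂: 0, 0, -1, 0, 0, 0, 1
d²: 0, 0, 1, 0, 0, 0, 1; Σd² = 2
ρ = 1 − 6·2/(7·48) = 1 − 12/336 = 0.964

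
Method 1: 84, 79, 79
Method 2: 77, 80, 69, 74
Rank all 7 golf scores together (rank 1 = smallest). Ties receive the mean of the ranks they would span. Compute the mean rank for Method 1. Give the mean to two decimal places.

Sorted (ascending): 69, 74, 77, 79, 79, 80, 84
The 2 values of 79 occupy positions 4–5 → average rank (4+5)/2 = 4.5.
Method 1 values → pooled ranks: 84→7, 79→4.5, 79→4.5
Mean rank = (7 + 4.5 + 4.5) / 3 = 5.33

5.33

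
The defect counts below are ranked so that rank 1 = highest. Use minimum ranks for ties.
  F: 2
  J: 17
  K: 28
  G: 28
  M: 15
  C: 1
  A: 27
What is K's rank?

Sorted (descending): 28, 28, 27, 17, 15, 2, 1
The 2 values of 28 occupy positions 1–2 → each gets rank 1.
K has value 28 → rank 1.

1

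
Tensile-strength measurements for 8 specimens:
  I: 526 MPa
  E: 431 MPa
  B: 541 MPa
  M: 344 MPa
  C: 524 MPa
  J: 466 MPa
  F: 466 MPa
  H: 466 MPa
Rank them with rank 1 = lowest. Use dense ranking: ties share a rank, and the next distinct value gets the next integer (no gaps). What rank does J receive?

3

Sorted (ascending): 344, 431, 466, 466, 466, 524, 526, 541
The 3 values of 466 share dense rank 3.
Remaining distinct values take the next consecutive integers.
J has value 466 MPa → rank 3.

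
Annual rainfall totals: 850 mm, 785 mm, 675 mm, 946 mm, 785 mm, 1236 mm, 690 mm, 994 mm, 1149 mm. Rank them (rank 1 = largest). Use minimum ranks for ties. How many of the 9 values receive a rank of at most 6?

7

Sorted (descending): 1236, 1149, 994, 946, 850, 785, 785, 690, 675
The 2 values of 785 occupy positions 6–7 → each gets rank 6.
Ranks ≤ 6: {1, 2, 3, 4, 5, 6, 6} → 7 values.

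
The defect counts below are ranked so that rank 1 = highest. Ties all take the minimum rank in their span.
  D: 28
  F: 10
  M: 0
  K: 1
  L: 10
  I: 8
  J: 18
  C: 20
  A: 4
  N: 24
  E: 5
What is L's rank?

Sorted (descending): 28, 24, 20, 18, 10, 10, 8, 5, 4, 1, 0
The 2 values of 10 occupy positions 5–6 → each gets rank 5.
L has value 10 → rank 5.

5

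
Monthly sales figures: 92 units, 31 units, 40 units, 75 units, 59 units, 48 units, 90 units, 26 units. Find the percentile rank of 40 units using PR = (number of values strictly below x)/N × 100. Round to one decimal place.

25.0

N = 8.
Strictly below 40: 2. Equal to 40: 1.
PR = 2/8 × 100 = 25.0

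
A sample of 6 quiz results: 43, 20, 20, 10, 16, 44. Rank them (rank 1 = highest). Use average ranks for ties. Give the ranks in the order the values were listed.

2, 3.5, 3.5, 6, 5, 1

Sorted (descending): 44, 43, 20, 20, 16, 10
The 2 values of 20 occupy positions 3–4 → average rank (3+4)/2 = 3.5.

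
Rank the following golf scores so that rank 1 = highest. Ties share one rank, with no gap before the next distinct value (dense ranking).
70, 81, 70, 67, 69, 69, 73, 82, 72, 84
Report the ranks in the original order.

Sorted (descending): 84, 82, 81, 73, 72, 70, 70, 69, 69, 67
The 2 values of 70 share dense rank 6.
The 2 values of 69 share dense rank 7.
Remaining distinct values take the next consecutive integers.

6, 3, 6, 8, 7, 7, 4, 2, 5, 1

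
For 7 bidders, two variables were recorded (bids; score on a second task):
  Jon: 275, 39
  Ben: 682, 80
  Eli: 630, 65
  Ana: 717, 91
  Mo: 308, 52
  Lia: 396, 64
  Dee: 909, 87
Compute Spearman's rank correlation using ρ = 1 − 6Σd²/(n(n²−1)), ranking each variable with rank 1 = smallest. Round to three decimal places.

Ranks of variable 1: 1, 5, 4, 6, 2, 3, 7
Ranks of variable 2: 1, 5, 4, 7, 2, 3, 6
d = r₁ − r₂: 0, 0, 0, -1, 0, 0, 1
d²: 0, 0, 0, 1, 0, 0, 1; Σd² = 2
ρ = 1 − 6·2/(7·48) = 1 − 12/336 = 0.964

0.964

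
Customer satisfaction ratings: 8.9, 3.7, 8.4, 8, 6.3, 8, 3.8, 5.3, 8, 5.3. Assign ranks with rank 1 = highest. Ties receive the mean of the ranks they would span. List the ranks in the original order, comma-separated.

Sorted (descending): 8.9, 8.4, 8, 8, 8, 6.3, 5.3, 5.3, 3.8, 3.7
The 3 values of 8 occupy positions 3–5 → average rank 4.
The 2 values of 5.3 occupy positions 7–8 → average rank (7+8)/2 = 7.5.

1, 10, 2, 4, 6, 4, 9, 7.5, 4, 7.5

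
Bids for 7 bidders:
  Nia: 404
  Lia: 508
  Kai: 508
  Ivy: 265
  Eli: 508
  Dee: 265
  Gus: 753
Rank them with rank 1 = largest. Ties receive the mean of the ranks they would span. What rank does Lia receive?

3

Sorted (descending): 753, 508, 508, 508, 404, 265, 265
The 3 values of 508 occupy positions 2–4 → average rank 3.
The 2 values of 265 occupy positions 6–7 → average rank (6+7)/2 = 6.5.
Lia has value 508 → rank 3.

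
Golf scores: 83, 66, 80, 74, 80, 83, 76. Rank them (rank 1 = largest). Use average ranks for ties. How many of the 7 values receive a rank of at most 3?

2

Sorted (descending): 83, 83, 80, 80, 76, 74, 66
The 2 values of 83 occupy positions 1–2 → average rank (1+2)/2 = 1.5.
The 2 values of 80 occupy positions 3–4 → average rank (3+4)/2 = 3.5.
Ranks ≤ 3: {1.5, 1.5} → 2 values.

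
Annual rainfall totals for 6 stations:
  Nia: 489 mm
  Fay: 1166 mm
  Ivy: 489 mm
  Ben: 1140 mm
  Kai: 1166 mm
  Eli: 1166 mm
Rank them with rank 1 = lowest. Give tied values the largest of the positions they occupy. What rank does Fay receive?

6

Sorted (ascending): 489, 489, 1140, 1166, 1166, 1166
The 2 values of 489 occupy positions 1–2 → each gets rank 2.
The 3 values of 1166 occupy positions 4–6 → each gets rank 6.
Fay has value 1166 mm → rank 6.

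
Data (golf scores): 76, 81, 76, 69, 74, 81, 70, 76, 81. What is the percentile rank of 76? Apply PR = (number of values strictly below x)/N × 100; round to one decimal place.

N = 9.
Strictly below 76: 3. Equal to 76: 3.
PR = 3/9 × 100 = 33.3

33.3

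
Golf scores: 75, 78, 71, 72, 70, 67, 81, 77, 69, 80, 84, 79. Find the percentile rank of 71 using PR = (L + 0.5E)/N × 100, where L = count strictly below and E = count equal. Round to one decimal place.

N = 12.
Strictly below 71: 3. Equal to 71: 1.
PR = (3 + 0.5·1)/12 × 100 = 29.2

29.2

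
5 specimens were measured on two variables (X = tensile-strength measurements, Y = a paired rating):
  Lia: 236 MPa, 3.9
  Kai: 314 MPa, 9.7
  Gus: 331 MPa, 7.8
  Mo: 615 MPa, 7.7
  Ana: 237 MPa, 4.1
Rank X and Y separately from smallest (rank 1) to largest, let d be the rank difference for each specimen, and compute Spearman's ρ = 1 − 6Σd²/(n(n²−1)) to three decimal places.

0.600

Ranks of variable 1: 1, 3, 4, 5, 2
Ranks of variable 2: 1, 5, 4, 3, 2
d = r₁ − r₂: 0, -2, 0, 2, 0
d²: 0, 4, 0, 4, 0; Σd² = 8
ρ = 1 − 6·8/(5·24) = 1 − 48/120 = 0.600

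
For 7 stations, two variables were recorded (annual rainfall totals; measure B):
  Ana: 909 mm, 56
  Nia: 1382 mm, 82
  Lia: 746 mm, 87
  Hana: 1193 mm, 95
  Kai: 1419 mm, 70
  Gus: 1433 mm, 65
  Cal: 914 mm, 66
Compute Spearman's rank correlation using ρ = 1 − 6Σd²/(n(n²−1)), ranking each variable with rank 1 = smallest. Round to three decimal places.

-0.143

Ranks of variable 1: 2, 5, 1, 4, 6, 7, 3
Ranks of variable 2: 1, 5, 6, 7, 4, 2, 3
d = r₁ − r₂: 1, 0, -5, -3, 2, 5, 0
d²: 1, 0, 25, 9, 4, 25, 0; Σd² = 64
ρ = 1 − 6·64/(7·48) = 1 − 384/336 = -0.143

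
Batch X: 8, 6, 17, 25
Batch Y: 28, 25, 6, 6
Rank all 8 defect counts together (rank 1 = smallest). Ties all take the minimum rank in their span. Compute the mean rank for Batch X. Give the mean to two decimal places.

Sorted (ascending): 6, 6, 6, 8, 17, 25, 25, 28
The 3 values of 6 occupy positions 1–3 → each gets rank 1.
The 2 values of 25 occupy positions 6–7 → each gets rank 6.
Batch X values → pooled ranks: 8→4, 6→1, 17→5, 25→6
Mean rank = (4 + 1 + 5 + 6) / 4 = 4.00

4.00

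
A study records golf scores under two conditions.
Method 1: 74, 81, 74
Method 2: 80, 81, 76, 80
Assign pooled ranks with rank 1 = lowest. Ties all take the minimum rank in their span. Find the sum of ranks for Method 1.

Sorted (ascending): 74, 74, 76, 80, 80, 81, 81
The 2 values of 74 occupy positions 1–2 → each gets rank 1.
The 2 values of 80 occupy positions 4–5 → each gets rank 4.
The 2 values of 81 occupy positions 6–7 → each gets rank 6.
Method 1 values → pooled ranks: 74→1, 81→6, 74→1
Rank sum = 1 + 6 + 1 = 8

8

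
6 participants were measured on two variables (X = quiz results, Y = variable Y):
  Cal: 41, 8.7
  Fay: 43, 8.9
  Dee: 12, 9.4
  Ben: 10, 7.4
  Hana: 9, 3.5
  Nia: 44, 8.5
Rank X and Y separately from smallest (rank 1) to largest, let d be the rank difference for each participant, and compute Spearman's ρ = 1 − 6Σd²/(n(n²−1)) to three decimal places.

0.486

Ranks of variable 1: 4, 5, 3, 2, 1, 6
Ranks of variable 2: 4, 5, 6, 2, 1, 3
d = r₁ − r₂: 0, 0, -3, 0, 0, 3
d²: 0, 0, 9, 0, 0, 9; Σd² = 18
ρ = 1 − 6·18/(6·35) = 1 − 108/210 = 0.486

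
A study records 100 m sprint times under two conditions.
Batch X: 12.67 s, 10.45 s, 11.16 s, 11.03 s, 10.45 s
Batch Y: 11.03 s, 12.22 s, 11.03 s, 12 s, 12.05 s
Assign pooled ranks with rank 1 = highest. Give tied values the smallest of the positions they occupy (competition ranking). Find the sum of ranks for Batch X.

30

Sorted (descending): 12.67, 12.22, 12.05, 12, 11.16, 11.03, 11.03, 11.03, 10.45, 10.45
The 3 values of 11.03 occupy positions 6–8 → each gets rank 6.
The 2 values of 10.45 occupy positions 9–10 → each gets rank 9.
Batch X values → pooled ranks: 12.67→1, 10.45→9, 11.16→5, 11.03→6, 10.45→9
Rank sum = 1 + 9 + 5 + 6 + 9 = 30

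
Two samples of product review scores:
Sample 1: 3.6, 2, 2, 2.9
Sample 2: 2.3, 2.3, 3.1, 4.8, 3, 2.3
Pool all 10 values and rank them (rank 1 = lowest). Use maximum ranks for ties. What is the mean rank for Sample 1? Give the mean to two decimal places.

Sorted (ascending): 2, 2, 2.3, 2.3, 2.3, 2.9, 3, 3.1, 3.6, 4.8
The 2 values of 2 occupy positions 1–2 → each gets rank 2.
The 3 values of 2.3 occupy positions 3–5 → each gets rank 5.
Sample 1 values → pooled ranks: 3.6→9, 2→2, 2→2, 2.9→6
Mean rank = (9 + 2 + 2 + 6) / 4 = 4.75

4.75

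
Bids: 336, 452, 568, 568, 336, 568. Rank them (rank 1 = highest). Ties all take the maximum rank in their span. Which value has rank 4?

Sorted (descending): 568, 568, 568, 452, 336, 336
The 3 values of 568 occupy positions 1–3 → each gets rank 3.
The 2 values of 336 occupy positions 5–6 → each gets rank 6.
Rank 4 → value 452.

452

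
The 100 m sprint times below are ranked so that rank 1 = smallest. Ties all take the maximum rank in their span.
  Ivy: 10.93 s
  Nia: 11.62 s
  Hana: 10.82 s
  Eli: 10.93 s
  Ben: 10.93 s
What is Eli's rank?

4

Sorted (ascending): 10.82, 10.93, 10.93, 10.93, 11.62
The 3 values of 10.93 occupy positions 2–4 → each gets rank 4.
Eli has value 10.93 s → rank 4.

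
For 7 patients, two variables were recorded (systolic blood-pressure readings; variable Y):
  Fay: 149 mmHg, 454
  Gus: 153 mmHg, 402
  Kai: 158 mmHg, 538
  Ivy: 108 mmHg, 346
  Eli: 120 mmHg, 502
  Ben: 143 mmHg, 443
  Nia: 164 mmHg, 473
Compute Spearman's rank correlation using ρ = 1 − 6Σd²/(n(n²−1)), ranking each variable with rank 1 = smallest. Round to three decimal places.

0.464

Ranks of variable 1: 4, 5, 6, 1, 2, 3, 7
Ranks of variable 2: 4, 2, 7, 1, 6, 3, 5
d = r₁ − r₂: 0, 3, -1, 0, -4, 0, 2
d²: 0, 9, 1, 0, 16, 0, 4; Σd² = 30
ρ = 1 − 6·30/(7·48) = 1 − 180/336 = 0.464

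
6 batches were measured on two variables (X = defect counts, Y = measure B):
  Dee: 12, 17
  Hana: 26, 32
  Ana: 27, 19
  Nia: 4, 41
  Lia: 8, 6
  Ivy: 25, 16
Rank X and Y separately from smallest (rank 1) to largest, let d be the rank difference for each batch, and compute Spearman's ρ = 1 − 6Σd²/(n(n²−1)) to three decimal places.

Ranks of variable 1: 3, 5, 6, 1, 2, 4
Ranks of variable 2: 3, 5, 4, 6, 1, 2
d = r₁ − r₂: 0, 0, 2, -5, 1, 2
d²: 0, 0, 4, 25, 1, 4; Σd² = 34
ρ = 1 − 6·34/(6·35) = 1 − 204/210 = 0.029

0.029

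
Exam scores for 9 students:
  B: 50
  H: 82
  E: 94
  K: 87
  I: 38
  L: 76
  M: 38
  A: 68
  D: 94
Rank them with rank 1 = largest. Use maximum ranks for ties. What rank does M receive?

Sorted (descending): 94, 94, 87, 82, 76, 68, 50, 38, 38
The 2 values of 94 occupy positions 1–2 → each gets rank 2.
The 2 values of 38 occupy positions 8–9 → each gets rank 9.
M has value 38 → rank 9.

9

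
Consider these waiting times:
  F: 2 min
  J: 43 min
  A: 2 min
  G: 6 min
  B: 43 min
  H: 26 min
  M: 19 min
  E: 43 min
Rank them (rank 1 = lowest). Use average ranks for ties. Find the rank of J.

Sorted (ascending): 2, 2, 6, 19, 26, 43, 43, 43
The 2 values of 2 occupy positions 1–2 → average rank (1+2)/2 = 1.5.
The 3 values of 43 occupy positions 6–8 → average rank 7.
J has value 43 min → rank 7.

7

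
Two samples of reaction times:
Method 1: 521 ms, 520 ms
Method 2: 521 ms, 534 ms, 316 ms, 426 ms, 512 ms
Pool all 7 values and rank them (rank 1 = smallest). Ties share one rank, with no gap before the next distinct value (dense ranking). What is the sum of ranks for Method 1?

9

Sorted (ascending): 316, 426, 512, 520, 521, 521, 534
The 2 values of 521 share dense rank 5.
Remaining distinct values take the next consecutive integers.
Method 1 values → pooled ranks: 521→5, 520→4
Rank sum = 5 + 4 = 9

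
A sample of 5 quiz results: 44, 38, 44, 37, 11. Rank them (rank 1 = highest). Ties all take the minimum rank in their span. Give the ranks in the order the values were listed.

1, 3, 1, 4, 5

Sorted (descending): 44, 44, 38, 37, 11
The 2 values of 44 occupy positions 1–2 → each gets rank 1.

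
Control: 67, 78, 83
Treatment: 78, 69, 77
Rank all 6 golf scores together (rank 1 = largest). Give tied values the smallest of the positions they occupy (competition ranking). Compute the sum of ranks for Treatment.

Sorted (descending): 83, 78, 78, 77, 69, 67
The 2 values of 78 occupy positions 2–3 → each gets rank 2.
Treatment values → pooled ranks: 78→2, 69→5, 77→4
Rank sum = 2 + 5 + 4 = 11

11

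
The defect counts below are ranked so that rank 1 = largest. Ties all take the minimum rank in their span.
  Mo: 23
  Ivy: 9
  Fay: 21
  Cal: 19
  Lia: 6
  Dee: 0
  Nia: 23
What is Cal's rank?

4

Sorted (descending): 23, 23, 21, 19, 9, 6, 0
The 2 values of 23 occupy positions 1–2 → each gets rank 1.
Cal has value 19 → rank 4.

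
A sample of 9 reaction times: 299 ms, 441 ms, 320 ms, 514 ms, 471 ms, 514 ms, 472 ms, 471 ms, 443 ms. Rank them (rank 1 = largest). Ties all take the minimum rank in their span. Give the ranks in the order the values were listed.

9, 7, 8, 1, 4, 1, 3, 4, 6

Sorted (descending): 514, 514, 472, 471, 471, 443, 441, 320, 299
The 2 values of 514 occupy positions 1–2 → each gets rank 1.
The 2 values of 471 occupy positions 4–5 → each gets rank 4.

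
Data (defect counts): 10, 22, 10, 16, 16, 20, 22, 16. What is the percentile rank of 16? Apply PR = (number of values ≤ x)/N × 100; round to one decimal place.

62.5

N = 8.
Strictly below 16: 2. Equal to 16: 3.
PR = 5/8 × 100 = 62.5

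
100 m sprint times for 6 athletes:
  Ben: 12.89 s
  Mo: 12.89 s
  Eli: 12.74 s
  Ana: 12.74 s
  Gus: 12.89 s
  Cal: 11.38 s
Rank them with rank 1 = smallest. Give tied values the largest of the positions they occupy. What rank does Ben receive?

6

Sorted (ascending): 11.38, 12.74, 12.74, 12.89, 12.89, 12.89
The 2 values of 12.74 occupy positions 2–3 → each gets rank 3.
The 3 values of 12.89 occupy positions 4–6 → each gets rank 6.
Ben has value 12.89 s → rank 6.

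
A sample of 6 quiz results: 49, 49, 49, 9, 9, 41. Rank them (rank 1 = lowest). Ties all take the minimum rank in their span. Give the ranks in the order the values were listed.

Sorted (ascending): 9, 9, 41, 49, 49, 49
The 2 values of 9 occupy positions 1–2 → each gets rank 1.
The 3 values of 49 occupy positions 4–6 → each gets rank 4.

4, 4, 4, 1, 1, 3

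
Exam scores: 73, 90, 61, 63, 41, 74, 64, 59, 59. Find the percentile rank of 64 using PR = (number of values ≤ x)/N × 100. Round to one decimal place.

66.7

N = 9.
Strictly below 64: 5. Equal to 64: 1.
PR = 6/9 × 100 = 66.7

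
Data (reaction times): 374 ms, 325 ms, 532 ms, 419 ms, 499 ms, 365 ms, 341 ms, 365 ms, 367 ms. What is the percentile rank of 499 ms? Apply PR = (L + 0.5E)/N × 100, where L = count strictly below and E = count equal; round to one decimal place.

83.3

N = 9.
Strictly below 499: 7. Equal to 499: 1.
PR = (7 + 0.5·1)/9 × 100 = 83.3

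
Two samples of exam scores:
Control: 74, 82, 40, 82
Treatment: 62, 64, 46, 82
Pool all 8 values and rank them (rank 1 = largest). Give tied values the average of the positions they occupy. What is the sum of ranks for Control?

16

Sorted (descending): 82, 82, 82, 74, 64, 62, 46, 40
The 3 values of 82 occupy positions 1–3 → average rank 2.
Control values → pooled ranks: 74→4, 82→2, 40→8, 82→2
Rank sum = 4 + 2 + 8 + 2 = 16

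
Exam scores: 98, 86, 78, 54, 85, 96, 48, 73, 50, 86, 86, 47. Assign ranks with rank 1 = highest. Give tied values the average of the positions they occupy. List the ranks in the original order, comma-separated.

1, 4, 7, 9, 6, 2, 11, 8, 10, 4, 4, 12

Sorted (descending): 98, 96, 86, 86, 86, 85, 78, 73, 54, 50, 48, 47
The 3 values of 86 occupy positions 3–5 → average rank 4.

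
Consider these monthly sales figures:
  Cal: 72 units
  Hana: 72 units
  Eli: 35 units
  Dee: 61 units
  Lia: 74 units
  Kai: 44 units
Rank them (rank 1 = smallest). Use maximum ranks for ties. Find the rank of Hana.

5

Sorted (ascending): 35, 44, 61, 72, 72, 74
The 2 values of 72 occupy positions 4–5 → each gets rank 5.
Hana has value 72 units → rank 5.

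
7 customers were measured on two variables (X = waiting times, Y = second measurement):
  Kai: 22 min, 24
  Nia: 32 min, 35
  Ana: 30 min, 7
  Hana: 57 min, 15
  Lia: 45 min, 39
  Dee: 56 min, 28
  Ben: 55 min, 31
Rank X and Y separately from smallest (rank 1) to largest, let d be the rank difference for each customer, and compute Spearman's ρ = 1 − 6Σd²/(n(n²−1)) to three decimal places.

0.071

Ranks of variable 1: 1, 3, 2, 7, 4, 6, 5
Ranks of variable 2: 3, 6, 1, 2, 7, 4, 5
d = r₁ − r₂: -2, -3, 1, 5, -3, 2, 0
d²: 4, 9, 1, 25, 9, 4, 0; Σd² = 52
ρ = 1 − 6·52/(7·48) = 1 − 312/336 = 0.071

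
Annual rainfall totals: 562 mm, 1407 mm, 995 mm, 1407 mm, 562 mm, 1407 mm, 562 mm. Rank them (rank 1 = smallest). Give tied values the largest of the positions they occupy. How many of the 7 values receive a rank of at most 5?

4

Sorted (ascending): 562, 562, 562, 995, 1407, 1407, 1407
The 3 values of 562 occupy positions 1–3 → each gets rank 3.
The 3 values of 1407 occupy positions 5–7 → each gets rank 7.
Ranks ≤ 5: {3, 3, 3, 4} → 4 values.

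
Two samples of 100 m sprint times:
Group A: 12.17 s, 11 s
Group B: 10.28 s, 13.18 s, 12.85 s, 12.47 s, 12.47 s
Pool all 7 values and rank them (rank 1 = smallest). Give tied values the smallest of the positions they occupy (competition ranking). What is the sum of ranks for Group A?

Sorted (ascending): 10.28, 11, 12.17, 12.47, 12.47, 12.85, 13.18
The 2 values of 12.47 occupy positions 4–5 → each gets rank 4.
Group A values → pooled ranks: 12.17→3, 11→2
Rank sum = 3 + 2 = 5

5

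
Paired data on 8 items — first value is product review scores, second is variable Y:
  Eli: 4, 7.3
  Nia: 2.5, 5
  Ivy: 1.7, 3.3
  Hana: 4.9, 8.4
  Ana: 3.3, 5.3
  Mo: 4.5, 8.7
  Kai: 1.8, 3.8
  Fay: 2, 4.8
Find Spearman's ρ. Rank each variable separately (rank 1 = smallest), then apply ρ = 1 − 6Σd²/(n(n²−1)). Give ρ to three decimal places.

Ranks of variable 1: 6, 4, 1, 8, 5, 7, 2, 3
Ranks of variable 2: 6, 4, 1, 7, 5, 8, 2, 3
d = r₁ − r₂: 0, 0, 0, 1, 0, -1, 0, 0
d²: 0, 0, 0, 1, 0, 1, 0, 0; Σd² = 2
ρ = 1 − 6·2/(8·63) = 1 − 12/504 = 0.976

0.976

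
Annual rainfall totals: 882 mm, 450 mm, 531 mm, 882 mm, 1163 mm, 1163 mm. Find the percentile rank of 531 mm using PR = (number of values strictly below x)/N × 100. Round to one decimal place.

16.7

N = 6.
Strictly below 531: 1. Equal to 531: 1.
PR = 1/6 × 100 = 16.7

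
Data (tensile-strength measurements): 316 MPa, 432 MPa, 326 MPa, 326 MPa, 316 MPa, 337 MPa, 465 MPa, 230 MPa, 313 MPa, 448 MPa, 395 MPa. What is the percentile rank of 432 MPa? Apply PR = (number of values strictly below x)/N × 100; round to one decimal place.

N = 11.
Strictly below 432: 8. Equal to 432: 1.
PR = 8/11 × 100 = 72.7

72.7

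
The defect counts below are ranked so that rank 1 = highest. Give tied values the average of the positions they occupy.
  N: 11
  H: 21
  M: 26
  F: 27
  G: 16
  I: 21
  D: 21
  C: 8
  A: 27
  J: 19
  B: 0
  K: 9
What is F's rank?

1.5

Sorted (descending): 27, 27, 26, 21, 21, 21, 19, 16, 11, 9, 8, 0
The 2 values of 27 occupy positions 1–2 → average rank (1+2)/2 = 1.5.
The 3 values of 21 occupy positions 4–6 → average rank 5.
F has value 27 → rank 1.5.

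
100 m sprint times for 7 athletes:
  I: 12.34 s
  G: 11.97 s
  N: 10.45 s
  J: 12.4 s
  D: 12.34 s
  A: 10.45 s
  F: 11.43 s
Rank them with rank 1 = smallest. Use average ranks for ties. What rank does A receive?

1.5

Sorted (ascending): 10.45, 10.45, 11.43, 11.97, 12.34, 12.34, 12.4
The 2 values of 10.45 occupy positions 1–2 → average rank (1+2)/2 = 1.5.
The 2 values of 12.34 occupy positions 5–6 → average rank (5+6)/2 = 5.5.
A has value 10.45 s → rank 1.5.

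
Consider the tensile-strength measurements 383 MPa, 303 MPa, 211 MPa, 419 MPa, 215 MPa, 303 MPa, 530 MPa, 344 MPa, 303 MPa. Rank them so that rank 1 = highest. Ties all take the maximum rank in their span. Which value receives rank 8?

Sorted (descending): 530, 419, 383, 344, 303, 303, 303, 215, 211
The 3 values of 303 occupy positions 5–7 → each gets rank 7.
Rank 8 → value 215.

215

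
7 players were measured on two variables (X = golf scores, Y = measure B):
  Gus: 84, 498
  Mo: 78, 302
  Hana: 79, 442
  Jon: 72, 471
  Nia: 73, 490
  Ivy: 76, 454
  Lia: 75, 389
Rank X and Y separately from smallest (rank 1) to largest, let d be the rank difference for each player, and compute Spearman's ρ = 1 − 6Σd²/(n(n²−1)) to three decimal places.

-0.036

Ranks of variable 1: 7, 5, 6, 1, 2, 4, 3
Ranks of variable 2: 7, 1, 3, 5, 6, 4, 2
d = r₁ − r₂: 0, 4, 3, -4, -4, 0, 1
d²: 0, 16, 9, 16, 16, 0, 1; Σd² = 58
ρ = 1 − 6·58/(7·48) = 1 − 348/336 = -0.036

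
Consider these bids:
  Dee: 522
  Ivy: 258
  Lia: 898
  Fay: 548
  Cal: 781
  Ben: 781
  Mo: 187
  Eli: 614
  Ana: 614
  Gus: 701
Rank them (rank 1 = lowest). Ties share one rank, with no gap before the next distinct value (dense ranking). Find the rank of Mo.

1

Sorted (ascending): 187, 258, 522, 548, 614, 614, 701, 781, 781, 898
The 2 values of 614 share dense rank 5.
The 2 values of 781 share dense rank 7.
Remaining distinct values take the next consecutive integers.
Mo has value 187 → rank 1.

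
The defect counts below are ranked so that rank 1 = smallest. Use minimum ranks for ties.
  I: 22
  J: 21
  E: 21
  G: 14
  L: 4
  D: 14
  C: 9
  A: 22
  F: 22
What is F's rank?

Sorted (ascending): 4, 9, 14, 14, 21, 21, 22, 22, 22
The 2 values of 14 occupy positions 3–4 → each gets rank 3.
The 2 values of 21 occupy positions 5–6 → each gets rank 5.
The 3 values of 22 occupy positions 7–9 → each gets rank 7.
F has value 22 → rank 7.

7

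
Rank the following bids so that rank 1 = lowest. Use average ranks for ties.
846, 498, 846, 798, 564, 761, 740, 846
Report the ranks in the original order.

Sorted (ascending): 498, 564, 740, 761, 798, 846, 846, 846
The 3 values of 846 occupy positions 6–8 → average rank 7.

7, 1, 7, 5, 2, 4, 3, 7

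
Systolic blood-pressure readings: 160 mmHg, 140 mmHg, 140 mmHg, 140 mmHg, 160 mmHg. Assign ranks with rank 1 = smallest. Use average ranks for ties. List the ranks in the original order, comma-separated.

Sorted (ascending): 140, 140, 140, 160, 160
The 3 values of 140 occupy positions 1–3 → average rank 2.
The 2 values of 160 occupy positions 4–5 → average rank (4+5)/2 = 4.5.

4.5, 2, 2, 2, 4.5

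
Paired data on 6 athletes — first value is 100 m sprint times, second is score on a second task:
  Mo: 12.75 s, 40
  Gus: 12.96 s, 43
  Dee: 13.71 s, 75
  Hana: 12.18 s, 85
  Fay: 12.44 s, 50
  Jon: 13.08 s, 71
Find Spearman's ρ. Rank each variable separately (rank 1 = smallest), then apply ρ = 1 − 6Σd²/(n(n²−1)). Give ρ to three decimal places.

-0.029

Ranks of variable 1: 3, 4, 6, 1, 2, 5
Ranks of variable 2: 1, 2, 5, 6, 3, 4
d = r₁ − r₂: 2, 2, 1, -5, -1, 1
d²: 4, 4, 1, 25, 1, 1; Σd² = 36
ρ = 1 − 6·36/(6·35) = 1 − 216/210 = -0.029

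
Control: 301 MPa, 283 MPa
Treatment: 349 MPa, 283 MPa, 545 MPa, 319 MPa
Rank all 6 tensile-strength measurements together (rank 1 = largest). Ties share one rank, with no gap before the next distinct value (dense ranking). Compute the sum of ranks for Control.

Sorted (descending): 545, 349, 319, 301, 283, 283
The 2 values of 283 share dense rank 5.
Remaining distinct values take the next consecutive integers.
Control values → pooled ranks: 301→4, 283→5
Rank sum = 4 + 5 = 9

9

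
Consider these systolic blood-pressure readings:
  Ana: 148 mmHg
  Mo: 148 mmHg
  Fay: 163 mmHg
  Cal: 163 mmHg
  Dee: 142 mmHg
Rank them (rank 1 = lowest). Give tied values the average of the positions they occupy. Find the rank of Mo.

Sorted (ascending): 142, 148, 148, 163, 163
The 2 values of 148 occupy positions 2–3 → average rank (2+3)/2 = 2.5.
The 2 values of 163 occupy positions 4–5 → average rank (4+5)/2 = 4.5.
Mo has value 148 mmHg → rank 2.5.

2.5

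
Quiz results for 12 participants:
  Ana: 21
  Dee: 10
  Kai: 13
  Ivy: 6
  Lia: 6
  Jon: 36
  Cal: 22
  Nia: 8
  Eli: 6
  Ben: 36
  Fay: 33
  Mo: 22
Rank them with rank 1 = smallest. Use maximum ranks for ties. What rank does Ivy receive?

Sorted (ascending): 6, 6, 6, 8, 10, 13, 21, 22, 22, 33, 36, 36
The 3 values of 6 occupy positions 1–3 → each gets rank 3.
The 2 values of 22 occupy positions 8–9 → each gets rank 9.
The 2 values of 36 occupy positions 11–12 → each gets rank 12.
Ivy has value 6 → rank 3.

3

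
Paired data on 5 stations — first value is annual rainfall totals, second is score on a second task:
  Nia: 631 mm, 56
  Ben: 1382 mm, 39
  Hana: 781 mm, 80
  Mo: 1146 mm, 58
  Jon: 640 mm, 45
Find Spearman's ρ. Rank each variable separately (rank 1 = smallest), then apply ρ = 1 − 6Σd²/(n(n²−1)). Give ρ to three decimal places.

-0.200

Ranks of variable 1: 1, 5, 3, 4, 2
Ranks of variable 2: 3, 1, 5, 4, 2
d = r₁ − r₂: -2, 4, -2, 0, 0
d²: 4, 16, 4, 0, 0; Σd² = 24
ρ = 1 − 6·24/(5·24) = 1 − 144/120 = -0.200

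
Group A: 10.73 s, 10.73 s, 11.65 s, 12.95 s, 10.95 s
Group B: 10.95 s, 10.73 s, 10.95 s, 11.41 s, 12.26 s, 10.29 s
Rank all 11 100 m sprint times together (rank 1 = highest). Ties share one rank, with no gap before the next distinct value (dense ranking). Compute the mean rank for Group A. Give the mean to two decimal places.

4.20

Sorted (descending): 12.95, 12.26, 11.65, 11.41, 10.95, 10.95, 10.95, 10.73, 10.73, 10.73, 10.29
The 3 values of 10.95 share dense rank 5.
The 3 values of 10.73 share dense rank 6.
Remaining distinct values take the next consecutive integers.
Group A values → pooled ranks: 10.73→6, 10.73→6, 11.65→3, 12.95→1, 10.95→5
Mean rank = (6 + 6 + 3 + 1 + 5) / 5 = 4.20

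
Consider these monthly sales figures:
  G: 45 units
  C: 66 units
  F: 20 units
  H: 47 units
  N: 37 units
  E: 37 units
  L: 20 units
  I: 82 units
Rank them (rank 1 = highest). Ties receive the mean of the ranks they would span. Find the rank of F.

7.5

Sorted (descending): 82, 66, 47, 45, 37, 37, 20, 20
The 2 values of 37 occupy positions 5–6 → average rank (5+6)/2 = 5.5.
The 2 values of 20 occupy positions 7–8 → average rank (7+8)/2 = 7.5.
F has value 20 units → rank 7.5.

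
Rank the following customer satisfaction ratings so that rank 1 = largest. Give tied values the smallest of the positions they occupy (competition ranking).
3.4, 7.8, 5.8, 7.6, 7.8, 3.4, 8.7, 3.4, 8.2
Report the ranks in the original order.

7, 3, 6, 5, 3, 7, 1, 7, 2

Sorted (descending): 8.7, 8.2, 7.8, 7.8, 7.6, 5.8, 3.4, 3.4, 3.4
The 2 values of 7.8 occupy positions 3–4 → each gets rank 3.
The 3 values of 3.4 occupy positions 7–9 → each gets rank 7.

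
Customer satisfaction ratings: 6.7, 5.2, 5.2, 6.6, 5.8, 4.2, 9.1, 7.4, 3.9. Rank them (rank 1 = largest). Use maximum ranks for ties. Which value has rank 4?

6.6

Sorted (descending): 9.1, 7.4, 6.7, 6.6, 5.8, 5.2, 5.2, 4.2, 3.9
The 2 values of 5.2 occupy positions 6–7 → each gets rank 7.
Rank 4 → value 6.6.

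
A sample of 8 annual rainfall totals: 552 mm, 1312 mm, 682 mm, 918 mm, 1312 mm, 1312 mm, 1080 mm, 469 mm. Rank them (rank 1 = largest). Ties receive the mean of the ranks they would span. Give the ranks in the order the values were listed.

7, 2, 6, 5, 2, 2, 4, 8

Sorted (descending): 1312, 1312, 1312, 1080, 918, 682, 552, 469
The 3 values of 1312 occupy positions 1–3 → average rank 2.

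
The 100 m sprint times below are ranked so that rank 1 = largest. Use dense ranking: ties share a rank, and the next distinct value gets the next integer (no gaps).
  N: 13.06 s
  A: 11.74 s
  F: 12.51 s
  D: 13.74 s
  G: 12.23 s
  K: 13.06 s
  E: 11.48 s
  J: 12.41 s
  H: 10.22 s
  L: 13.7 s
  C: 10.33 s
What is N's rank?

3

Sorted (descending): 13.74, 13.7, 13.06, 13.06, 12.51, 12.41, 12.23, 11.74, 11.48, 10.33, 10.22
The 2 values of 13.06 share dense rank 3.
Remaining distinct values take the next consecutive integers.
N has value 13.06 s → rank 3.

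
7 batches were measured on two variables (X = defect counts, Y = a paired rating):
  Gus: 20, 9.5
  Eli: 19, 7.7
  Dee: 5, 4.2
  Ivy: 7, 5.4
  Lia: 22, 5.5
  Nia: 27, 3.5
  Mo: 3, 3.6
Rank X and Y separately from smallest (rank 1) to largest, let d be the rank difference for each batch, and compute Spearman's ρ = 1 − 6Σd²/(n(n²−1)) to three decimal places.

Ranks of variable 1: 5, 4, 2, 3, 6, 7, 1
Ranks of variable 2: 7, 6, 3, 4, 5, 1, 2
d = r₁ − r₂: -2, -2, -1, -1, 1, 6, -1
d²: 4, 4, 1, 1, 1, 36, 1; Σd² = 48
ρ = 1 − 6·48/(7·48) = 1 − 288/336 = 0.143

0.143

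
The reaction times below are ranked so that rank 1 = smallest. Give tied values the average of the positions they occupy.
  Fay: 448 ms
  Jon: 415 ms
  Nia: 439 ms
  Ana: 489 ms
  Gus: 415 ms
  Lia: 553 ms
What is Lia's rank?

6

Sorted (ascending): 415, 415, 439, 448, 489, 553
The 2 values of 415 occupy positions 1–2 → average rank (1+2)/2 = 1.5.
Lia has value 553 ms → rank 6.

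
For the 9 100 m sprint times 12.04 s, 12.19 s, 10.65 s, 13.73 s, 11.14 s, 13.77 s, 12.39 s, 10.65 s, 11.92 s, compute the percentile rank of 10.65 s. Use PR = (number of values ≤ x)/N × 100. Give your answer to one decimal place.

N = 9.
Strictly below 10.65: 0. Equal to 10.65: 2.
PR = 2/9 × 100 = 22.2

22.2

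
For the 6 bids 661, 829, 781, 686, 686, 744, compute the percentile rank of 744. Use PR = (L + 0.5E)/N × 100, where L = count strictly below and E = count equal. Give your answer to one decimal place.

N = 6.
Strictly below 744: 3. Equal to 744: 1.
PR = (3 + 0.5·1)/6 × 100 = 58.3

58.3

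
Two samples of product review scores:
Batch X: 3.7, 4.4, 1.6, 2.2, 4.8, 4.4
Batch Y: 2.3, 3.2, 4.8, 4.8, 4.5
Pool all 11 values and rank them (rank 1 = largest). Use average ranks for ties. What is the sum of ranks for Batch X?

Sorted (descending): 4.8, 4.8, 4.8, 4.5, 4.4, 4.4, 3.7, 3.2, 2.3, 2.2, 1.6
The 3 values of 4.8 occupy positions 1–3 → average rank 2.
The 2 values of 4.4 occupy positions 5–6 → average rank (5+6)/2 = 5.5.
Batch X values → pooled ranks: 3.7→7, 4.4→5.5, 1.6→11, 2.2→10, 4.8→2, 4.4→5.5
Rank sum = 7 + 5.5 + 11 + 10 + 2 + 5.5 = 41

41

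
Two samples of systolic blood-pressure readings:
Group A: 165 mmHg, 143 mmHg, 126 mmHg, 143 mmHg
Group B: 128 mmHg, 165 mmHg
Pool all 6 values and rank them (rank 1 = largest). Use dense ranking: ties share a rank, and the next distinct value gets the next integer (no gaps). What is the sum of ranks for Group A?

Sorted (descending): 165, 165, 143, 143, 128, 126
The 2 values of 165 share dense rank 1.
The 2 values of 143 share dense rank 2.
Remaining distinct values take the next consecutive integers.
Group A values → pooled ranks: 165→1, 143→2, 126→4, 143→2
Rank sum = 1 + 2 + 4 + 2 = 9

9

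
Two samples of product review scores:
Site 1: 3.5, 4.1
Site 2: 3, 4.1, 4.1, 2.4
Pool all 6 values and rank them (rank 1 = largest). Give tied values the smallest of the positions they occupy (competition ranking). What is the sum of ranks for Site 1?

5

Sorted (descending): 4.1, 4.1, 4.1, 3.5, 3, 2.4
The 3 values of 4.1 occupy positions 1–3 → each gets rank 1.
Site 1 values → pooled ranks: 3.5→4, 4.1→1
Rank sum = 4 + 1 = 5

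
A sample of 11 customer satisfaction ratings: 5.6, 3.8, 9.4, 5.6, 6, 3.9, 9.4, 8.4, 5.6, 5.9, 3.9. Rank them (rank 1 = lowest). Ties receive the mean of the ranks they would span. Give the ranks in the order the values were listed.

Sorted (ascending): 3.8, 3.9, 3.9, 5.6, 5.6, 5.6, 5.9, 6, 8.4, 9.4, 9.4
The 2 values of 3.9 occupy positions 2–3 → average rank (2+3)/2 = 2.5.
The 3 values of 5.6 occupy positions 4–6 → average rank 5.
The 2 values of 9.4 occupy positions 10–11 → average rank (10+11)/2 = 10.5.

5, 1, 10.5, 5, 8, 2.5, 10.5, 9, 5, 7, 2.5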